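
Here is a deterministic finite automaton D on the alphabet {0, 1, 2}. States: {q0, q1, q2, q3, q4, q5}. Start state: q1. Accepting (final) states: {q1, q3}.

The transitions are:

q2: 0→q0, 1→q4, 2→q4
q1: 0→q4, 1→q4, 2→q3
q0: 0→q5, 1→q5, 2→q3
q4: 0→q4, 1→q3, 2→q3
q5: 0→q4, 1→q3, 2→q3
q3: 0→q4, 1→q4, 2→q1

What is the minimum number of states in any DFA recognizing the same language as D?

First remove the unreachable states {q0,q2,q5}; 3 states remain.
Start with accepting vs non-accepting: {q1,q3} | {q4}.
The partition is now stable with 2 blocks: {q1,q3} | {q4}.

2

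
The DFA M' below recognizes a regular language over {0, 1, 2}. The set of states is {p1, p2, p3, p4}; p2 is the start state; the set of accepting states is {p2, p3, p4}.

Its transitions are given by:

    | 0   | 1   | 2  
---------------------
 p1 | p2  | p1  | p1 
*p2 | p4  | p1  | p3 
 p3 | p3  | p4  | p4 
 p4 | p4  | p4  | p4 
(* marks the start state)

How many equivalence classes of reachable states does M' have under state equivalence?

3

All states are reachable from the start state.
P0 = {p2,p3,p4} | {p1}.
Split {p2,p3,p4} by δ(·,1) → {p3,p4} and {p2}.
Stable partition: {p3,p4} | {p1} | {p2} — 3 equivalence classes.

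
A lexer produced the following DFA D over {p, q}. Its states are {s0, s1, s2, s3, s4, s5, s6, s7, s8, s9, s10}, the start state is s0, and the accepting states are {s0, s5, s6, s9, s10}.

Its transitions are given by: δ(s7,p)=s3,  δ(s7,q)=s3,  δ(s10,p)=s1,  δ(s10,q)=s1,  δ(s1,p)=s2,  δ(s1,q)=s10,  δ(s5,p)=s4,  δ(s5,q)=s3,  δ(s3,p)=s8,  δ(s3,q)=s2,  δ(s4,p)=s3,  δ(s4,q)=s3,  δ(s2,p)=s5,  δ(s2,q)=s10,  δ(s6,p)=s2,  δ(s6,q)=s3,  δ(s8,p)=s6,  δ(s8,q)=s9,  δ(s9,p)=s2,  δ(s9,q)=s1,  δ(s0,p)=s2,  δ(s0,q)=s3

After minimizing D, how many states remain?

Reachable states from the start: {s0,s1,s2,s3,s4,s5,s6,s8,s9,s10}. Unreachable: {s7} — drop them.
Initial partition by acceptance: {s0,s5,s6,s9,s10} | {s1,s2,s3,s4,s8}.
Split {s1,s2,s3,s4,s8} by δ(·,p) → {s1,s3,s4} and {s2,s8}.
Refine {s0,s5,s6,s9,s10} on symbol p: members go to different blocks, giving {s0,s6,s9} and {s5,s10}.
Split {s1,s3,s4} by δ(·,p) → {s1,s3} and {s4}.
Refine {s1,s3} on symbol q: members go to different blocks, giving {s1} and {s3}.
On input q, block {s0,s6,s9} splits into {s0,s6} and {s9}.
Refine {s2,s8} on symbol p: members go to different blocks, giving {s2} and {s8}.
On input p, block {s5,s10} splits into {s5} and {s10}.
No further refinement is possible. Final partition (9 blocks): {s0,s6} | {s1} | {s2} | {s5} | {s4} | {s3} | {s9} | {s8} | {s10}.

9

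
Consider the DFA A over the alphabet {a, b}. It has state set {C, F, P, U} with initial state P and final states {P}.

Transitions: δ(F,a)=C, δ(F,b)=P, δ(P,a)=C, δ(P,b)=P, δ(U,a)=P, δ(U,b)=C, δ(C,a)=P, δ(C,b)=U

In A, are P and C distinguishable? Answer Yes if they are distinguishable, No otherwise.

First remove the unreachable states {F}; 3 states remain.
P0 = {P} | {C,U}.
Stable partition: {P} | {C,U} — 2 equivalence classes.
P and C end up in different blocks, so they are distinguishable. For instance, the string 'ε' is accepted from only P.

Yes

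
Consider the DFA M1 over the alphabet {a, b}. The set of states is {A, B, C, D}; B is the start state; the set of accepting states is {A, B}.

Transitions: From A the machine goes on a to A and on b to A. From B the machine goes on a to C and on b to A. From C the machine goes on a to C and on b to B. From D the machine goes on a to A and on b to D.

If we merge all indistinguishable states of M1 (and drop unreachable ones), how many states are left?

3

First remove the unreachable states {D}; 3 states remain.
Initial partition by acceptance: {A,B} | {C}.
On input a, block {A,B} splits into {A} and {B}.
The partition is now stable with 3 blocks: {A} | {C} | {B}.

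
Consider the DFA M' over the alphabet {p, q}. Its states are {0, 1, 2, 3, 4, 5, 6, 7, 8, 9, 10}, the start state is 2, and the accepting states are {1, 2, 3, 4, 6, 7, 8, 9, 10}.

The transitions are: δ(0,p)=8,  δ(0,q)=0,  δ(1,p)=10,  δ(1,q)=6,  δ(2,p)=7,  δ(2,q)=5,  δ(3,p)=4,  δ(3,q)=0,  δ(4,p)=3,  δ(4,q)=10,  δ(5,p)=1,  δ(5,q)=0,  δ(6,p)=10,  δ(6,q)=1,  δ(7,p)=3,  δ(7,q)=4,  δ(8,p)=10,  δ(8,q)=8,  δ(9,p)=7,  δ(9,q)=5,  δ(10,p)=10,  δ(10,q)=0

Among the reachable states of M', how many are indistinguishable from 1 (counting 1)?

3

States {9} cannot be reached from the start state, so discard them.
Start with accepting vs non-accepting: {1,2,3,4,6,7,8,10} | {0,5}.
Refine {1,2,3,4,6,7,8,10} on symbol q: members go to different blocks, giving {1,4,6,7,8} and {2,3,10}.
Split {1,4,6,7,8} by δ(·,q) → {1,6,7,8} and {4}.
Refine {1,6,7,8} on symbol q: members go to different blocks, giving {1,6,8} and {7}.
Split {2,3,10} by δ(·,p) → {2} and {3} and {10}.
Stable partition: {1,6,8} | {0,5} | {2} | {4} | {7} | {3} | {10} — 7 equivalence classes.
State 1 belongs to the block {1,6,8}, which has 3 states.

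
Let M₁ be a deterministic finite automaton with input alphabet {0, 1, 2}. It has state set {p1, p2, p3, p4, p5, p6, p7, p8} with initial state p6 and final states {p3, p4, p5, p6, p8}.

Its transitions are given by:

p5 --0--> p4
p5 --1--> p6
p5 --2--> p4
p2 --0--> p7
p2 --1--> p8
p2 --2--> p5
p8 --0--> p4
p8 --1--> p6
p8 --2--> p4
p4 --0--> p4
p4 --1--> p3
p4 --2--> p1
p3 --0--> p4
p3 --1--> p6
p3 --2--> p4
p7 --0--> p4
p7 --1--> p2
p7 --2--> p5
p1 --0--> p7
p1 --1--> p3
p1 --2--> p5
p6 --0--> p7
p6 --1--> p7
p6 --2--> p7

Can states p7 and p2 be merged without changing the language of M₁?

No

P0 = {p3,p4,p5,p6,p8} | {p1,p2,p7}.
Split {p3,p4,p5,p6,p8} by δ(·,0) → {p3,p4,p5,p8} and {p6}.
Refine {p3,p4,p5,p8} on symbol 1: members go to different blocks, giving {p3,p5,p8} and {p4}.
Refine {p1,p2,p7} on symbol 0: members go to different blocks, giving {p1,p2} and {p7}.
The partition is now stable with 5 blocks: {p3,p5,p8} | {p1,p2} | {p6} | {p4} | {p7}.
p7 and p2 end up in different blocks, so they are distinguishable. For instance, the string '0' is accepted from only p7.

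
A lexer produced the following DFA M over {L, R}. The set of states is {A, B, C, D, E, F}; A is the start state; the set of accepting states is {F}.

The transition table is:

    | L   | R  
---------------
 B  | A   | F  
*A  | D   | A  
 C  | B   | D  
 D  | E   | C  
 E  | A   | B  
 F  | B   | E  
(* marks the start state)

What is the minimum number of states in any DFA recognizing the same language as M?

Start with accepting vs non-accepting: {F} | {A,B,C,D,E}.
Split {A,B,C,D,E} by δ(·,R) → {A,C,D,E} and {B}.
Split {A,C,D,E} by δ(·,L) → {A,D,E} and {C}.
Refine {A,D,E} on symbol R: members go to different blocks, giving {A} and {D} and {E}.
Stable partition: {F} | {A} | {B} | {C} | {D} | {E} — 6 equivalence classes.

6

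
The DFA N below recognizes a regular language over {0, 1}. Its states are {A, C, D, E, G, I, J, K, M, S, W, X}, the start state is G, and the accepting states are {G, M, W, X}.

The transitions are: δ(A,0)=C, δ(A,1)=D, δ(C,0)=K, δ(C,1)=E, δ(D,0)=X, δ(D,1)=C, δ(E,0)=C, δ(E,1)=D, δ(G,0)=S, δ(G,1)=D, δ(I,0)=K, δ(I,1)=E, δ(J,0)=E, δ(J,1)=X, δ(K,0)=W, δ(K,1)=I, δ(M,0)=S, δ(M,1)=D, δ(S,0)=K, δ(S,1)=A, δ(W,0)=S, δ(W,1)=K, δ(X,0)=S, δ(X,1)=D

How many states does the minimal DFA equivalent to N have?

4

States {J,M} cannot be reached from the start state, so discard them.
Initial partition by acceptance: {G,W,X} | {A,C,D,E,I,K,S}.
Refine {A,C,D,E,I,K,S} on symbol 0: members go to different blocks, giving {A,C,E,I,S} and {D,K}.
On input 0, block {A,C,E,I,S} splits into {C,I,S} and {A,E}.
No further refinement is possible. Final partition (4 blocks): {G,W,X} | {C,I,S} | {D,K} | {A,E}.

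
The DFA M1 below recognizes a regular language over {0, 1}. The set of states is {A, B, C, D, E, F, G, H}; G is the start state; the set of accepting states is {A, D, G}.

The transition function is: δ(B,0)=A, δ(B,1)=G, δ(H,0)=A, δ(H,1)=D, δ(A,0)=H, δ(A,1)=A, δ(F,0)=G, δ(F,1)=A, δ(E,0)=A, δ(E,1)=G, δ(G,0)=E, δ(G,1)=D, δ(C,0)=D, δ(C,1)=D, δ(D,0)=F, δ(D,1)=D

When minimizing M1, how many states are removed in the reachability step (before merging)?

BFS from G reaches {A, D, E, F, G, H}; the 2 state(s) B, C are never visited.

2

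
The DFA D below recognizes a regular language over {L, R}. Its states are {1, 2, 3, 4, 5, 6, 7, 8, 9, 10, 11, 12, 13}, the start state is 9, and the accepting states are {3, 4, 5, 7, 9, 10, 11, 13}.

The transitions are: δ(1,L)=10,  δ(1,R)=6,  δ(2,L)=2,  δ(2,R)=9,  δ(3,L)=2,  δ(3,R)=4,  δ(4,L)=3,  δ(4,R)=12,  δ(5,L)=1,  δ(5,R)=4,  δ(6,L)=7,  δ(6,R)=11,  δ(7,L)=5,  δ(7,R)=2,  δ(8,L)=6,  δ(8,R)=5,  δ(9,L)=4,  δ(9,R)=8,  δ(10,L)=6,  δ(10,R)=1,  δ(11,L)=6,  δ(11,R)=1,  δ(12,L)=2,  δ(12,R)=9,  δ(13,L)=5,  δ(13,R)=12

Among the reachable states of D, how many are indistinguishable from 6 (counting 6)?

States {13} cannot be reached from the start state, so discard them.
Start with accepting vs non-accepting: {3,4,5,7,9,10,11} | {1,2,6,8,12}.
Split {3,4,5,7,9,10,11} by δ(·,L) → {3,5,10,11} and {4,7,9}.
Refine {3,5,10,11} on symbol R: members go to different blocks, giving {3,5} and {10,11}.
Refine {1,2,6,8,12} on symbol L: members go to different blocks, giving {2,8,12} and {1} and {6}.
Refine {3,5} on symbol L: members go to different blocks, giving {3} and {5}.
On input L, block {2,8,12} splits into {2,12} and {8}.
Split {4,7,9} by δ(·,L) → {4} and {7} and {9}.
Stable partition: {3} | {2,12} | {4} | {10,11} | {1} | {6} | {5} | {8} | {7} | {9} — 10 equivalence classes.
The equivalence class containing 6 is {6}, of size 1.

1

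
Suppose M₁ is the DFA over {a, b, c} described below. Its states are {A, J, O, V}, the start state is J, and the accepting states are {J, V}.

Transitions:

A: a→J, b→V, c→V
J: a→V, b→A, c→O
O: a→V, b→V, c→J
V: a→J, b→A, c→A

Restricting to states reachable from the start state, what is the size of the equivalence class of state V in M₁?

Start with accepting vs non-accepting: {J,V} | {A,O}.
The partition is now stable with 2 blocks: {J,V} | {A,O}.
The equivalence class containing V is {J,V}, of size 2.

2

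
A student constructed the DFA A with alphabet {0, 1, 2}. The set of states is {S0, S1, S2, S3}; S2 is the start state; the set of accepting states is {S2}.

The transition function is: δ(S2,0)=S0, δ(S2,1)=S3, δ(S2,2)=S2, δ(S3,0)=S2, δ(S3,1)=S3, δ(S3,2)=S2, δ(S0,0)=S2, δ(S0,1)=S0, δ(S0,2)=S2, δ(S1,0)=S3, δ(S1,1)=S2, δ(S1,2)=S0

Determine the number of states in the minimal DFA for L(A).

2

States {S1} cannot be reached from the start state, so discard them.
Initial partition by acceptance: {S2} | {S0,S3}.
The partition is now stable with 2 blocks: {S2} | {S0,S3}.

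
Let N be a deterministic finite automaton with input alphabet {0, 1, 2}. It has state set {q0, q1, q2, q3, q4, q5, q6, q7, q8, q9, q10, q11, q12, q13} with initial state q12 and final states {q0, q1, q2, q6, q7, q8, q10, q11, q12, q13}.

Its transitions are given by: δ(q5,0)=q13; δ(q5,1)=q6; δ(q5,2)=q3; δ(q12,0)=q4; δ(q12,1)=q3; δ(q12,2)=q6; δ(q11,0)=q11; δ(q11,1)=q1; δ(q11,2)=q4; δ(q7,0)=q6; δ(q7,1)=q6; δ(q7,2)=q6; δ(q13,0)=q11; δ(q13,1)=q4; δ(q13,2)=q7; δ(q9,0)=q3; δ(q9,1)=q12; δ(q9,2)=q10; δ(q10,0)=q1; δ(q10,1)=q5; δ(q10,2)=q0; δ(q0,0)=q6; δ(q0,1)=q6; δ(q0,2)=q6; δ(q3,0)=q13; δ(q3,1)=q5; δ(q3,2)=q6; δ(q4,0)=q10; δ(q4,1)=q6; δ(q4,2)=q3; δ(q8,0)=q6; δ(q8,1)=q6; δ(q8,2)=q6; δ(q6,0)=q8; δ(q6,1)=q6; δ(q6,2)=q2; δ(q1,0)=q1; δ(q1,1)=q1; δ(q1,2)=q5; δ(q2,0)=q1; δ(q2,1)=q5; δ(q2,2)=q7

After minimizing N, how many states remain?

States {q9} cannot be reached from the start state, so discard them.
Start with accepting vs non-accepting: {q0,q1,q2,q6,q7,q8,q10,q11,q12,q13} | {q3,q4,q5}.
Refine {q0,q1,q2,q6,q7,q8,q10,q11,q12,q13} on symbol 0: members go to different blocks, giving {q0,q1,q2,q6,q7,q8,q10,q11,q13} and {q12}.
On input 1, block {q0,q1,q2,q6,q7,q8,q10,q11,q13} splits into {q0,q1,q6,q7,q8,q11} and {q2,q10,q13}.
On input 2, block {q0,q1,q6,q7,q8,q11} splits into {q0,q7,q8} and {q1,q11} and {q6}.
Split {q3,q4,q5} by δ(·,1) → {q4,q5} and {q3}.
The partition is now stable with 7 blocks: {q0,q7,q8} | {q4,q5} | {q12} | {q2,q10,q13} | {q1,q11} | {q6} | {q3}.

7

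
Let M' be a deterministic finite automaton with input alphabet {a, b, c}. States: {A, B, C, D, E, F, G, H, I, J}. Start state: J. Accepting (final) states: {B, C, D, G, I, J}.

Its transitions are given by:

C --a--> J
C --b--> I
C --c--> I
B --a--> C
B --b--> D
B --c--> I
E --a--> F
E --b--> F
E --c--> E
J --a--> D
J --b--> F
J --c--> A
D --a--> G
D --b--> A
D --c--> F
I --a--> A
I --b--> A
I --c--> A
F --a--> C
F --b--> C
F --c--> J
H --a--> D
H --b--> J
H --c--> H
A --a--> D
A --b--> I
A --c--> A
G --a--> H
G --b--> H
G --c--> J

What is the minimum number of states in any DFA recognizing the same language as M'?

Reachable states from the start: {A,C,D,F,G,H,I,J}. Unreachable: {B,E} — drop them.
Start with accepting vs non-accepting: {C,D,G,I,J} | {A,F,H}.
Refine {C,D,G,I,J} on symbol a: members go to different blocks, giving {C,D,J} and {G,I}.
Refine {C,D,J} on symbol a: members go to different blocks, giving {C,J} and {D}.
Split {C,J} by δ(·,a) → {C} and {J}.
Refine {A,F,H} on symbol a: members go to different blocks, giving {A,H} and {F}.
On input b, block {A,H} splits into {A} and {H}.
On input a, block {G,I} splits into {G} and {I}.
Stable partition: {C} | {A} | {G} | {D} | {J} | {F} | {H} | {I} — 8 equivalence classes.

8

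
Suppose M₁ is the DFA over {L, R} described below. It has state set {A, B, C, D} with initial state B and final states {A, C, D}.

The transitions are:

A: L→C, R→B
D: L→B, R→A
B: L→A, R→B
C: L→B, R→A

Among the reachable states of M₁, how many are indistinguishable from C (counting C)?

First remove the unreachable states {D}; 3 states remain.
Initial partition by acceptance: {A,C} | {B}.
Refine {A,C} on symbol L: members go to different blocks, giving {A} and {C}.
Stable partition: {A} | {B} | {C} — 3 equivalence classes.
State C belongs to the block {C}, which has 1 states.

1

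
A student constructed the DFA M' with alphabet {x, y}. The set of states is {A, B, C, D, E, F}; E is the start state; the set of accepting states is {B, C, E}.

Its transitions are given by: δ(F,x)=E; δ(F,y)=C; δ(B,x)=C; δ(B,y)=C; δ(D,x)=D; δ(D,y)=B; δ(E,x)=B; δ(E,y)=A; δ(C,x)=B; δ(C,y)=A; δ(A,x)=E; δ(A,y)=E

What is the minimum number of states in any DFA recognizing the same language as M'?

3

Reachable states from the start: {A,B,C,E}. Unreachable: {D,F} — drop them.
Initial partition by acceptance: {B,C,E} | {A}.
Refine {B,C,E} on symbol y: members go to different blocks, giving {C,E} and {B}.
No further refinement is possible. Final partition (3 blocks): {C,E} | {A} | {B}.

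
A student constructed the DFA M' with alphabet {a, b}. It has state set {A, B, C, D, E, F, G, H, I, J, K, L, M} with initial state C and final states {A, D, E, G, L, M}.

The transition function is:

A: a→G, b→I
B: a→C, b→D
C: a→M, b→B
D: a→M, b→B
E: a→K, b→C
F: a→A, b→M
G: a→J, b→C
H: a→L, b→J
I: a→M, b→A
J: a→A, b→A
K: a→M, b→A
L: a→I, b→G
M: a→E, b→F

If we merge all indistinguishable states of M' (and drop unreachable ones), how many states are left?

States {H,L} cannot be reached from the start state, so discard them.
P0 = {A,D,E,G,M} | {B,C,F,I,J,K}.
On input a, block {A,D,E,G,M} splits into {A,D,M} and {E,G}.
Refine {A,D,M} on symbol a: members go to different blocks, giving {A,M} and {D}.
On input a, block {B,C,F,I,J,K} splits into {C,F,I,J,K} and {B}.
On input b, block {C,F,I,J,K} splits into {F,I,J,K} and {C}.
No further refinement is possible. Final partition (6 blocks): {A,M} | {F,I,J,K} | {E,G} | {D} | {B} | {C}.

6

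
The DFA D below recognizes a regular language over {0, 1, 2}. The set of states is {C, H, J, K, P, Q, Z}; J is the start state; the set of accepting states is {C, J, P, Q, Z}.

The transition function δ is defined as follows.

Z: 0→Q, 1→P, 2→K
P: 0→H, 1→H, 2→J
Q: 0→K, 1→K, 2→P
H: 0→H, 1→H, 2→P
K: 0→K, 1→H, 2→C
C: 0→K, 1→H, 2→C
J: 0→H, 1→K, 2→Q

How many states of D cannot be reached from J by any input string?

1

No path from J leads to Z; the other 6 states are all reachable.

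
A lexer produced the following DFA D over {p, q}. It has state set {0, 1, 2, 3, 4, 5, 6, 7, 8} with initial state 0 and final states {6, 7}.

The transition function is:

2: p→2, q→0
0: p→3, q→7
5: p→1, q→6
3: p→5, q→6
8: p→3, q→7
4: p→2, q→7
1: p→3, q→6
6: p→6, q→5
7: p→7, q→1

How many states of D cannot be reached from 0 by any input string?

No path from 0 leads to 2, 4, 8; the other 6 states are all reachable.

3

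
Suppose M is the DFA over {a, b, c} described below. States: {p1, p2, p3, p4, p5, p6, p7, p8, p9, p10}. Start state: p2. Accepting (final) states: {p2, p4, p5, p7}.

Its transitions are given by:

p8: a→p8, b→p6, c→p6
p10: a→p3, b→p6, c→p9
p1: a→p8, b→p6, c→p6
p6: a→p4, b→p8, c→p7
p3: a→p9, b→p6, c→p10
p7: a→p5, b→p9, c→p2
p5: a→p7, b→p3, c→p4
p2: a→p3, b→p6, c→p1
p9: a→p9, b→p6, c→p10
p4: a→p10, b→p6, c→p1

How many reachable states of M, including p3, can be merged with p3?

3

Every state is reachable, so we keep all 10.
Initial partition by acceptance: {p2,p4,p5,p7} | {p1,p3,p6,p8,p9,p10}.
Split {p2,p4,p5,p7} by δ(·,a) → {p2,p4} and {p5,p7}.
Split {p1,p3,p6,p8,p9,p10} by δ(·,a) → {p1,p3,p8,p9,p10} and {p6}.
On input c, block {p1,p3,p8,p9,p10} splits into {p3,p9,p10} and {p1,p8}.
Stable partition: {p2,p4} | {p3,p9,p10} | {p5,p7} | {p6} | {p1,p8} — 5 equivalence classes.
State p3 belongs to the block {p3,p9,p10}, which has 3 states.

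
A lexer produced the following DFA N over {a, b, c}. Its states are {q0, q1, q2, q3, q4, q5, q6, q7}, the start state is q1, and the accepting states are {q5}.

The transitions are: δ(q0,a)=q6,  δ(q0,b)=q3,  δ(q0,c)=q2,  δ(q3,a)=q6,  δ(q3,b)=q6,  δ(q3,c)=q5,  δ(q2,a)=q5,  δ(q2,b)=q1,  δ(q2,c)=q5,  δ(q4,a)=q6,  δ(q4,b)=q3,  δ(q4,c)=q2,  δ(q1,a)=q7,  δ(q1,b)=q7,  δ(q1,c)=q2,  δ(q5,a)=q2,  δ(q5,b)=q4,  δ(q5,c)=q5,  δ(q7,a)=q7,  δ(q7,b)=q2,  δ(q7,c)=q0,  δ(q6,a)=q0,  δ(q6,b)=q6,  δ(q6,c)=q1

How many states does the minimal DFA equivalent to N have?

Every state is reachable, so we keep all 8.
P0 = {q5} | {q0,q1,q2,q3,q4,q6,q7}.
On input a, block {q0,q1,q2,q3,q4,q6,q7} splits into {q0,q1,q3,q4,q6,q7} and {q2}.
Split {q0,q1,q3,q4,q6,q7} by δ(·,b) → {q0,q1,q3,q4,q6} and {q7}.
On input a, block {q0,q1,q3,q4,q6} splits into {q0,q3,q4,q6} and {q1}.
Refine {q0,q3,q4,q6} on symbol c: members go to different blocks, giving {q0,q4} and {q3} and {q6}.
The partition is now stable with 7 blocks: {q5} | {q0,q4} | {q2} | {q7} | {q1} | {q3} | {q6}.

7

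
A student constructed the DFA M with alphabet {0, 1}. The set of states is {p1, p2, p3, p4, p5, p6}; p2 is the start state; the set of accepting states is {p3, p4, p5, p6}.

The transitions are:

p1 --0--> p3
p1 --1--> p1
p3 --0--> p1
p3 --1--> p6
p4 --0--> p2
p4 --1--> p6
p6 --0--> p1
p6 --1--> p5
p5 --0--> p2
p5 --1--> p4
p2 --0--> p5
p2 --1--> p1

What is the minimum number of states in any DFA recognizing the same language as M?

2

All states are reachable from the start state.
Initial partition by acceptance: {p3,p4,p5,p6} | {p1,p2}.
No further refinement is possible. Final partition (2 blocks): {p3,p4,p5,p6} | {p1,p2}.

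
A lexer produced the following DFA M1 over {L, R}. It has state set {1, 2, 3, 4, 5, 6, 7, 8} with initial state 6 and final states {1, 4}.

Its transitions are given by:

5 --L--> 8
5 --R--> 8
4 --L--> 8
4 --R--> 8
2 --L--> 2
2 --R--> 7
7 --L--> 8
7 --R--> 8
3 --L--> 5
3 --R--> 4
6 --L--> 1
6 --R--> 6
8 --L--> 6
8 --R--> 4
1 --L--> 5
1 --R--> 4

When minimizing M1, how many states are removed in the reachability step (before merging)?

BFS from 6 reaches {1, 4, 5, 6, 8}; the 3 state(s) 2, 3, 7 are never visited.

3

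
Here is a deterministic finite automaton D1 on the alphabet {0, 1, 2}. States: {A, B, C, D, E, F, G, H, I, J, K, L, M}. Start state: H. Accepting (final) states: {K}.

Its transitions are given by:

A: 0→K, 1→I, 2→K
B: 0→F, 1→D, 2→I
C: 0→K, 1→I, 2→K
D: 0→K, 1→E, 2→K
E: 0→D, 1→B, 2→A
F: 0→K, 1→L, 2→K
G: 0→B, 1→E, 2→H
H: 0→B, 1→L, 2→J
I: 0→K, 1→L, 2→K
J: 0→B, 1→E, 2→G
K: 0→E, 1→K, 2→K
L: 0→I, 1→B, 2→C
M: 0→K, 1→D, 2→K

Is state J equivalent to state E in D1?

No

Reachable states from the start: {A,B,C,D,E,F,G,H,I,J,K,L}. Unreachable: {M} — drop them.
P0 = {K} | {A,B,C,D,E,F,G,H,I,J,L}.
Split {A,B,C,D,E,F,G,H,I,J,L} by δ(·,0) → {B,E,G,H,J,L} and {A,C,D,F,I}.
Split {B,E,G,H,J,L} by δ(·,0) → {B,E,L} and {G,H,J}.
Split {B,E,L} by δ(·,1) → {E,L} and {B}.
On input 1, block {A,C,D,F,I} splits into {D,F,I} and {A,C}.
Stable partition: {K} | {E,L} | {D,F,I} | {G,H,J} | {B} | {A,C} — 6 equivalence classes.
J and E end up in different blocks, so they are distinguishable. For instance, the string '00' is accepted from only E.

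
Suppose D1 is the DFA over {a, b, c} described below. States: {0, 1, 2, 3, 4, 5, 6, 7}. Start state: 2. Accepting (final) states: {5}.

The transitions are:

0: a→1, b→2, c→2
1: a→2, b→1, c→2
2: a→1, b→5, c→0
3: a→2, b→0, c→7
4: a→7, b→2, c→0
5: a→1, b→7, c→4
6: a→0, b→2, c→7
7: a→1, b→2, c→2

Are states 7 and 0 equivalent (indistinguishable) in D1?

First remove the unreachable states {3,6}; 6 states remain.
Start with accepting vs non-accepting: {5} | {0,1,2,4,7}.
Split {0,1,2,4,7} by δ(·,b) → {0,1,4,7} and {2}.
Split {0,1,4,7} by δ(·,a) → {0,4,7} and {1}.
Refine {0,4,7} on symbol a: members go to different blocks, giving {0,7} and {4}.
No further refinement is possible. Final partition (5 blocks): {5} | {0,7} | {2} | {1} | {4}.
7 and 0 lie in the same block of the stable partition, so they are equivalent — no string distinguishes them.

Yes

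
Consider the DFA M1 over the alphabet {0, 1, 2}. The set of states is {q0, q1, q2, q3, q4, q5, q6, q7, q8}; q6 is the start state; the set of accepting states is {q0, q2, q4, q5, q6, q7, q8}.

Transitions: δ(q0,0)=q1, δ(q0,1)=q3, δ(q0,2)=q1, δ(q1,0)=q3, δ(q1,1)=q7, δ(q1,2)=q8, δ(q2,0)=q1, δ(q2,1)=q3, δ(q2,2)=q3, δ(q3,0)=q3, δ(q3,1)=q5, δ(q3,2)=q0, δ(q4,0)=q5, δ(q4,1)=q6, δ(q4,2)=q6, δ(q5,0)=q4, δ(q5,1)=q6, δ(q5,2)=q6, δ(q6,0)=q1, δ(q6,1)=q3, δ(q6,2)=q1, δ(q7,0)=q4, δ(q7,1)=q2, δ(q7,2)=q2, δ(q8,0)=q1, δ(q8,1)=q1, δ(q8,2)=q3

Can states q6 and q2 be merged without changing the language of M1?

Start with accepting vs non-accepting: {q0,q2,q4,q5,q6,q7,q8} | {q1,q3}.
Split {q0,q2,q4,q5,q6,q7,q8} by δ(·,0) → {q0,q2,q6,q8} and {q4,q5,q7}.
Stable partition: {q0,q2,q6,q8} | {q1,q3} | {q4,q5,q7} — 3 equivalence classes.
q6 and q2 lie in the same block of the stable partition, so they are equivalent — no string distinguishes them.

Yes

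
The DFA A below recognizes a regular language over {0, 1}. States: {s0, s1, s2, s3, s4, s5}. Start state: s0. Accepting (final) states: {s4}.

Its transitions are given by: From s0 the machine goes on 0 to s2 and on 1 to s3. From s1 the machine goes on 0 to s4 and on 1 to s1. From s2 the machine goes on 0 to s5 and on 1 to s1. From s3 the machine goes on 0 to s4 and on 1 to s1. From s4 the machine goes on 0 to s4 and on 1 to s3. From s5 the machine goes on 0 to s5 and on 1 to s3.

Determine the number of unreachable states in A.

0

Every one of the 6 states is reachable from s0.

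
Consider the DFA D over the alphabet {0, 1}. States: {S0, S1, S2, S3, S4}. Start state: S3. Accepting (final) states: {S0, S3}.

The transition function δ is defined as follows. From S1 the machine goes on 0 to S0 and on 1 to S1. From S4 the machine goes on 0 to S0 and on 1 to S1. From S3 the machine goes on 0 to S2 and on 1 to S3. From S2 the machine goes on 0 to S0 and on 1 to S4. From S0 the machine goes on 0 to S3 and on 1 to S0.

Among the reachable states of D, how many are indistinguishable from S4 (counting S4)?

3

All states are reachable from the start state.
P0 = {S0,S3} | {S1,S2,S4}.
Refine {S0,S3} on symbol 0: members go to different blocks, giving {S0} and {S3}.
Stable partition: {S0} | {S1,S2,S4} | {S3} — 3 equivalence classes.
The equivalence class containing S4 is {S1,S2,S4}, of size 3.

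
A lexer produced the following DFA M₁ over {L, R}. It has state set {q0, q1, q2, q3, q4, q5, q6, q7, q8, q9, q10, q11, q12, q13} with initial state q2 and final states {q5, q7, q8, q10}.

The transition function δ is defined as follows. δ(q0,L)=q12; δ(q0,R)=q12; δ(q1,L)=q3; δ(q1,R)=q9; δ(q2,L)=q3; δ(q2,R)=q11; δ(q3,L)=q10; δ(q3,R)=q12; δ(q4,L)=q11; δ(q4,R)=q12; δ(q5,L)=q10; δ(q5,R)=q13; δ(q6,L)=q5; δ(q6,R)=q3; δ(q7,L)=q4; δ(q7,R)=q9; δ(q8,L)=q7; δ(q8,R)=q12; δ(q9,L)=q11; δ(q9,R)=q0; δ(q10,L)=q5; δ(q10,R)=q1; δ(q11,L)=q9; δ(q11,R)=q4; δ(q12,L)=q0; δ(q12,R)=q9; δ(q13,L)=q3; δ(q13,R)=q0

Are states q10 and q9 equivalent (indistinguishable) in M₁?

No

First remove the unreachable states {q6,q7,q8}; 11 states remain.
Start with accepting vs non-accepting: {q5,q10} | {q0,q1,q2,q3,q4,q9,q11,q12,q13}.
Refine {q0,q1,q2,q3,q4,q9,q11,q12,q13} on symbol L: members go to different blocks, giving {q0,q1,q2,q4,q9,q11,q12,q13} and {q3}.
Split {q0,q1,q2,q4,q9,q11,q12,q13} by δ(·,L) → {q0,q4,q9,q11,q12} and {q1,q2,q13}.
The partition is now stable with 4 blocks: {q5,q10} | {q0,q4,q9,q11,q12} | {q3} | {q1,q2,q13}.
q10 and q9 end up in different blocks, so they are distinguishable. For instance, the string 'ε' is accepted from only q10.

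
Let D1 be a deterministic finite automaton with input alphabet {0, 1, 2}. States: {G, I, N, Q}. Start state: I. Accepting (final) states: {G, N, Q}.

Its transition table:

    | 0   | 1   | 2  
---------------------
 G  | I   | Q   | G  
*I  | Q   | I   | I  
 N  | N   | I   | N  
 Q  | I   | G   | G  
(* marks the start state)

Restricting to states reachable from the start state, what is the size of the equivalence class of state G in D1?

2

First remove the unreachable states {N}; 3 states remain.
Start with accepting vs non-accepting: {G,Q} | {I}.
No further refinement is possible. Final partition (2 blocks): {G,Q} | {I}.
State G belongs to the block {G,Q}, which has 2 states.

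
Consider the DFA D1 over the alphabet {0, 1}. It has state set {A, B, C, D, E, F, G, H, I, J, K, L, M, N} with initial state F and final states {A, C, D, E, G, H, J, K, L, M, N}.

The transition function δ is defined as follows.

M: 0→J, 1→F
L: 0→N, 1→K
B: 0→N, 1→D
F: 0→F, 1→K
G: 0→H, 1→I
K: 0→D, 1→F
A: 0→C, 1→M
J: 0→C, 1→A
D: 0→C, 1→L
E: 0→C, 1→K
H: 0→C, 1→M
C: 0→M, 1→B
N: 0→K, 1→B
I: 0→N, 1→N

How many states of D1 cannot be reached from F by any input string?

4

BFS from F reaches {A, B, C, D, F, J, K, L, M, N}; the 4 state(s) E, G, H, I are never visited.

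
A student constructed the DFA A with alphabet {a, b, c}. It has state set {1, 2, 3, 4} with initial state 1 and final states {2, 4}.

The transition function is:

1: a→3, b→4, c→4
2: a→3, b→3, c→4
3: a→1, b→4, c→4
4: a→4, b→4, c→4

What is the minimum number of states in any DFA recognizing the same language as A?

Reachable states from the start: {1,3,4}. Unreachable: {2} — drop them.
P0 = {4} | {1,3}.
The partition is now stable with 2 blocks: {4} | {1,3}.

2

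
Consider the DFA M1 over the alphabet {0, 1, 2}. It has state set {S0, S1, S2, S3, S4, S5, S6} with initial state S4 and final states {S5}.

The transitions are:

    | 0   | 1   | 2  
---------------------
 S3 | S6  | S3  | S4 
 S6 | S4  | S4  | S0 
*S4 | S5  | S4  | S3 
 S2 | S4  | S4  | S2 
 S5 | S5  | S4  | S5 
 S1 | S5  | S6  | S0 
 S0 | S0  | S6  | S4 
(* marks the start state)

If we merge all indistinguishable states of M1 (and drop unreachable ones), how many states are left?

States {S1,S2} cannot be reached from the start state, so discard them.
Initial partition by acceptance: {S5} | {S0,S3,S4,S6}.
On input 0, block {S0,S3,S4,S6} splits into {S0,S3,S6} and {S4}.
Split {S0,S3,S6} by δ(·,0) → {S0,S3} and {S6}.
On input 0, block {S0,S3} splits into {S0} and {S3}.
The partition is now stable with 5 blocks: {S5} | {S0} | {S4} | {S6} | {S3}.

5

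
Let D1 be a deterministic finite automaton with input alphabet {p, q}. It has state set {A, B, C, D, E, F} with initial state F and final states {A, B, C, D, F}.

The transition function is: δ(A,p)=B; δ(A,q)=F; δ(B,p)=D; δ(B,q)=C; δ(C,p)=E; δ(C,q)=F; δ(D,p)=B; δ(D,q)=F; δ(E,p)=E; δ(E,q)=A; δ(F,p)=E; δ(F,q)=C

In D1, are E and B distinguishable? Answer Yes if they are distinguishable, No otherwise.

Yes

All states are reachable from the start state.
Initial partition by acceptance: {A,B,C,D,F} | {E}.
On input p, block {A,B,C,D,F} splits into {A,B,D} and {C,F}.
The partition is now stable with 3 blocks: {A,B,D} | {E} | {C,F}.
E and B end up in different blocks, so they are distinguishable. For instance, the string 'ε' is accepted from only B.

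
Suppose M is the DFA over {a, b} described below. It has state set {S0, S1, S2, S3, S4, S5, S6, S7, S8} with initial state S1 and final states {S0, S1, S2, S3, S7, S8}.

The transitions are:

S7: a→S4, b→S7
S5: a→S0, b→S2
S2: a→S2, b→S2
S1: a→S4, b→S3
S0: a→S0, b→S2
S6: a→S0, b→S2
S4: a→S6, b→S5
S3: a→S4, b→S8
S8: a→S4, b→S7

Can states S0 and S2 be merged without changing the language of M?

All states are reachable from the start state.
P0 = {S0,S1,S2,S3,S7,S8} | {S4,S5,S6}.
Refine {S0,S1,S2,S3,S7,S8} on symbol a: members go to different blocks, giving {S1,S3,S7,S8} and {S0,S2}.
Refine {S4,S5,S6} on symbol a: members go to different blocks, giving {S5,S6} and {S4}.
The partition is now stable with 4 blocks: {S1,S3,S7,S8} | {S5,S6} | {S0,S2} | {S4}.
S0 and S2 lie in the same block of the stable partition, so they are equivalent — no string distinguishes them.

Yes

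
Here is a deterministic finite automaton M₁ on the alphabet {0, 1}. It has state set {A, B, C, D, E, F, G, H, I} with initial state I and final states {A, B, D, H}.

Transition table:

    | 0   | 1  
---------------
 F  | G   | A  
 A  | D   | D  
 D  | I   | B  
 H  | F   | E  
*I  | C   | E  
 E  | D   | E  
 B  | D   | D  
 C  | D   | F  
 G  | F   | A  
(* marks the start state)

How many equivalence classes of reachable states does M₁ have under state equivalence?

Reachable states from the start: {A,B,C,D,E,F,G,I}. Unreachable: {H} — drop them.
Start with accepting vs non-accepting: {A,B,D} | {C,E,F,G,I}.
Split {A,B,D} by δ(·,0) → {A,B} and {D}.
Refine {C,E,F,G,I} on symbol 0: members go to different blocks, giving {F,G,I} and {C,E}.
Split {F,G,I} by δ(·,0) → {F,G} and {I}.
Split {C,E} by δ(·,1) → {C} and {E}.
No further refinement is possible. Final partition (6 blocks): {A,B} | {F,G} | {D} | {C} | {I} | {E}.

6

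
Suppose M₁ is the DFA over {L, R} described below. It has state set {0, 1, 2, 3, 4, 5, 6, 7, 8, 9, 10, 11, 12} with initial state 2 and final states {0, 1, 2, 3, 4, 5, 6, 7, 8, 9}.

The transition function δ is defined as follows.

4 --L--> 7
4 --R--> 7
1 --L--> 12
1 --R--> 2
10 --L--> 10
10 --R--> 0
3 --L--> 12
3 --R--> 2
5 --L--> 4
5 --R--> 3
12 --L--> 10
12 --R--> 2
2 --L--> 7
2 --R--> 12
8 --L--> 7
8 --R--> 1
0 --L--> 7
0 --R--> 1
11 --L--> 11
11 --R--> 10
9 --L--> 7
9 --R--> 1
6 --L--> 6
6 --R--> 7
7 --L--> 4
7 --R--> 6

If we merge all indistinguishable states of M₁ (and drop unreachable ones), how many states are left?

Reachable states from the start: {0,1,2,4,6,7,10,12}. Unreachable: {3,5,8,9,11} — drop them.
Start with accepting vs non-accepting: {0,1,2,4,6,7} | {10,12}.
On input L, block {0,1,2,4,6,7} splits into {0,2,4,6,7} and {1}.
Split {0,2,4,6,7} by δ(·,R) → {4,6,7} and {0} and {2}.
Refine {10,12} on symbol R: members go to different blocks, giving {10} and {12}.
Stable partition: {4,6,7} | {10} | {1} | {0} | {2} | {12} — 6 equivalence classes.

6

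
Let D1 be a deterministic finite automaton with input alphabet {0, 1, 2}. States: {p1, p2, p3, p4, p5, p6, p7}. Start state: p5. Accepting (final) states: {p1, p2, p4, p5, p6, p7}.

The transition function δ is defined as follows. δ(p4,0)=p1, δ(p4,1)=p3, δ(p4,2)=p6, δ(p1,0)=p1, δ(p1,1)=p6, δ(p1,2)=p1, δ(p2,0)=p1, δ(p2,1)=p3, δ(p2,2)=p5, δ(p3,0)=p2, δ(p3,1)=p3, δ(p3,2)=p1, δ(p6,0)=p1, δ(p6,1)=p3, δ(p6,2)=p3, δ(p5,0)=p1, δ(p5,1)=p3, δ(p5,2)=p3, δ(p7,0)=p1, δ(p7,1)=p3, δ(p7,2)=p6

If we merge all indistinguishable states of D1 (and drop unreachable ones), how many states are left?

Reachable states from the start: {p1,p2,p3,p5,p6}. Unreachable: {p4,p7} — drop them.
P0 = {p1,p2,p5,p6} | {p3}.
Split {p1,p2,p5,p6} by δ(·,1) → {p2,p5,p6} and {p1}.
Refine {p2,p5,p6} on symbol 2: members go to different blocks, giving {p5,p6} and {p2}.
The partition is now stable with 4 blocks: {p5,p6} | {p3} | {p1} | {p2}.

4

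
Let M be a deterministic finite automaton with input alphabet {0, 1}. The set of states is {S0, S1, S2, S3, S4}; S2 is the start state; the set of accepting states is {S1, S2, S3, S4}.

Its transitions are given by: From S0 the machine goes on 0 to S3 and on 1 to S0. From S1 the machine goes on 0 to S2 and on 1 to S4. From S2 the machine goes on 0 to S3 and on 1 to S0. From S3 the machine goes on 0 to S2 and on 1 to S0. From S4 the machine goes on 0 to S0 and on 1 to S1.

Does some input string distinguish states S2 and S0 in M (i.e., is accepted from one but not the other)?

Yes

First remove the unreachable states {S1,S4}; 3 states remain.
Start with accepting vs non-accepting: {S2,S3} | {S0}.
No further refinement is possible. Final partition (2 blocks): {S2,S3} | {S0}.
S2 and S0 end up in different blocks, so they are distinguishable. For instance, the string 'ε' is accepted from only S2.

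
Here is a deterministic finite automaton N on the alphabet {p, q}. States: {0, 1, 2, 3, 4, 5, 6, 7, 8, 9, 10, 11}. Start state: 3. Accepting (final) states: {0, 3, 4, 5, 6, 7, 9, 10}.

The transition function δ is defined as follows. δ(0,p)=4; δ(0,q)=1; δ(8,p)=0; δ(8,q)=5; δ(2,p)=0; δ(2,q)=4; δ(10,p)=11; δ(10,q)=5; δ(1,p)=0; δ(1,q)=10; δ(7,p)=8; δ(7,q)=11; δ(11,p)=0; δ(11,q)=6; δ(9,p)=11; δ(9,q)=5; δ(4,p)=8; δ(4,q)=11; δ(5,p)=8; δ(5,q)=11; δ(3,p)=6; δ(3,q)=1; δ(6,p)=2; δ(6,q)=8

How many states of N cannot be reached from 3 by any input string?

BFS from 3 reaches {0, 1, 2, 3, 4, 5, 6, 8, 10, 11}; the 2 state(s) 7, 9 are never visited.

2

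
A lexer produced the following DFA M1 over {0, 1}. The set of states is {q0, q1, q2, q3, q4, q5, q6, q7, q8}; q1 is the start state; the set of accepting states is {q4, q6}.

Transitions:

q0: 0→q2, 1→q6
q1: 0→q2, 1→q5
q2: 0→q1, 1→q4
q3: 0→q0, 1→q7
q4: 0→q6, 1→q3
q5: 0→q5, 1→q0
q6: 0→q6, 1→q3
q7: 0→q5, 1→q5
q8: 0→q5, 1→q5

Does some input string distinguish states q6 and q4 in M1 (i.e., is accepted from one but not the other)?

Reachable states from the start: {q0,q1,q2,q3,q4,q5,q6,q7}. Unreachable: {q8} — drop them.
P0 = {q4,q6} | {q0,q1,q2,q3,q5,q7}.
Split {q0,q1,q2,q3,q5,q7} by δ(·,1) → {q1,q3,q5,q7} and {q0,q2}.
Refine {q1,q3,q5,q7} on symbol 0: members go to different blocks, giving {q1,q3} and {q5,q7}.
Refine {q0,q2} on symbol 0: members go to different blocks, giving {q0} and {q2}.
On input 0, block {q1,q3} splits into {q1} and {q3}.
Refine {q5,q7} on symbol 1: members go to different blocks, giving {q5} and {q7}.
No further refinement is possible. Final partition (7 blocks): {q4,q6} | {q1} | {q0} | {q5} | {q2} | {q3} | {q7}.
q6 and q4 lie in the same block of the stable partition, so they are equivalent — no string distinguishes them.

No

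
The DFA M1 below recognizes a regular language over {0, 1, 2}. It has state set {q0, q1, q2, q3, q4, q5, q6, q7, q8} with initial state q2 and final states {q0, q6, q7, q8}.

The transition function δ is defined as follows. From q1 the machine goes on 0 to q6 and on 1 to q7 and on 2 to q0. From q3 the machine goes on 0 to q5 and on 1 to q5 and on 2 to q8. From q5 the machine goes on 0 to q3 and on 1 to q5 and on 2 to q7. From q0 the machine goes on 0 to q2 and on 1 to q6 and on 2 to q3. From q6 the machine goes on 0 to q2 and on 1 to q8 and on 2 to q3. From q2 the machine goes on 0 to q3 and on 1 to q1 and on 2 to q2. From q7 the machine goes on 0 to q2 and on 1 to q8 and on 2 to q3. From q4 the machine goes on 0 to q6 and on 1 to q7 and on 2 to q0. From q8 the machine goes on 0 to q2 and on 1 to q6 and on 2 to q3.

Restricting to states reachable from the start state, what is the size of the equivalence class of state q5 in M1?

2

States {q4} cannot be reached from the start state, so discard them.
Start with accepting vs non-accepting: {q0,q6,q7,q8} | {q1,q2,q3,q5}.
On input 0, block {q1,q2,q3,q5} splits into {q2,q3,q5} and {q1}.
Refine {q2,q3,q5} on symbol 1: members go to different blocks, giving {q3,q5} and {q2}.
The partition is now stable with 4 blocks: {q0,q6,q7,q8} | {q3,q5} | {q1} | {q2}.
State q5 belongs to the block {q3,q5}, which has 2 states.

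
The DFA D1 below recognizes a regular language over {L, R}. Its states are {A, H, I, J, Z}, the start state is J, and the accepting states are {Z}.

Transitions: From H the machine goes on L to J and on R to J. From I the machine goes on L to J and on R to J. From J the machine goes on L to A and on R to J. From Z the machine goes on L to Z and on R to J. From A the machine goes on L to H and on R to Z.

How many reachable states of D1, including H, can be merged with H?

States {I} cannot be reached from the start state, so discard them.
P0 = {Z} | {A,H,J}.
On input R, block {A,H,J} splits into {H,J} and {A}.
Refine {H,J} on symbol L: members go to different blocks, giving {H} and {J}.
Stable partition: {Z} | {H} | {A} | {J} — 4 equivalence classes.
The equivalence class containing H is {H}, of size 1.

1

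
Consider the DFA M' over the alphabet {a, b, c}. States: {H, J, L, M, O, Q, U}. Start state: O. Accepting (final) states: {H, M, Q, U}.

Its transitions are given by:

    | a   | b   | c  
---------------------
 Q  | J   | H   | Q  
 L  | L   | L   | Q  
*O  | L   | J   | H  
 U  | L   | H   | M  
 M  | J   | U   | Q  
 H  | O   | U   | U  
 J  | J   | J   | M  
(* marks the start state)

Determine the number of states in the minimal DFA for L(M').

2

Initial partition by acceptance: {H,M,Q,U} | {J,L,O}.
Stable partition: {H,M,Q,U} | {J,L,O} — 2 equivalence classes.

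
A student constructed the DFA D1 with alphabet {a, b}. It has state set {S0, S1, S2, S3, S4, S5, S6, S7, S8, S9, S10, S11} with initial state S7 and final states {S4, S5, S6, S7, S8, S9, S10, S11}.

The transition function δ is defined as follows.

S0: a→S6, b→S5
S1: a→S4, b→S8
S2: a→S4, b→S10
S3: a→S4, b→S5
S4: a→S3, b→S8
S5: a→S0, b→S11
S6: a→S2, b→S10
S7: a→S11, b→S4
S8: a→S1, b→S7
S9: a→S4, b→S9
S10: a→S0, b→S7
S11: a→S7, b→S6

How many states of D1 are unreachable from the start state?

1

No path from S7 leads to S9; the other 11 states are all reachable.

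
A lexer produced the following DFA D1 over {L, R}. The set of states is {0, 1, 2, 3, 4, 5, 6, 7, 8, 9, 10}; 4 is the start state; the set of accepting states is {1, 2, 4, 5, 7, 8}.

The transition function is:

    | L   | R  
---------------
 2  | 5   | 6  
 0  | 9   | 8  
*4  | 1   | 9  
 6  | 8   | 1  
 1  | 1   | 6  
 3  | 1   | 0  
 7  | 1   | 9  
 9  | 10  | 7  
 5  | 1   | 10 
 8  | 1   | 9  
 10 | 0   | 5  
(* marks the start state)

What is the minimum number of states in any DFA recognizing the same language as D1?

First remove the unreachable states {2,3}; 9 states remain.
Initial partition by acceptance: {1,4,5,7,8} | {0,6,9,10}.
On input L, block {0,6,9,10} splits into {0,9,10} and {6}.
Split {1,4,5,7,8} by δ(·,R) → {4,5,7,8} and {1}.
The partition is now stable with 4 blocks: {4,5,7,8} | {0,9,10} | {6} | {1}.

4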